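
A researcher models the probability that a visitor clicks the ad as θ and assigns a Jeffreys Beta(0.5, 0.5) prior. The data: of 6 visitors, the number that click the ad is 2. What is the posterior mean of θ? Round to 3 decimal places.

Posterior mean ≈ 0.357

The binomial likelihood is conjugate to the Beta prior: with 2 successes and 4 failures, the posterior is Beta(0.5+2, 0.5+4) = Beta(2.5, 4.5).
E[θ | data] = 2.5/(2.5+4.5) = 0.357.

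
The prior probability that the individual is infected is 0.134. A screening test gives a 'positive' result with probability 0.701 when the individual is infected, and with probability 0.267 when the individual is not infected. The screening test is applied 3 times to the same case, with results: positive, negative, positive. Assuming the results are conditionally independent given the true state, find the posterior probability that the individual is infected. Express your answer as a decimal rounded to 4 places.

Posterior P(H) ≈ 0.3032

With H the event that the individual is infected, the joint likelihood of the observed sequence is P(data|H) = 0.701·0.299·0.701 = 0.14693 and P(data|¬H) = 0.267·0.733·0.267 = 0.052255.
Bayes: P(H|data) = 0.134·0.14693 / (0.134·0.14693 + 0.866·0.052255) = 0.019688/0.064941 = 0.3032.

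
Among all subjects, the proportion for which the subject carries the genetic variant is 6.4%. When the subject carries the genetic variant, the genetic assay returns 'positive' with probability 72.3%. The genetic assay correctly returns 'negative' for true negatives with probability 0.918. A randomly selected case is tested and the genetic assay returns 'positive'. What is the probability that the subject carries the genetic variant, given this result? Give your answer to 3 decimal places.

Let H be the event that the subject carries the genetic variant. P(H) = 0.064, so P(¬H) = 0.936. With E the 'positive' result, P(E|H) = 0.723 and P(E|¬H) = 0.082.
P(E) = 0.723·0.064 + 0.082·0.936 = 0.046272 + 0.076752 = 0.12302.
By Bayes' theorem, P(H|E) = 0.046272 / 0.12302 = 0.376.

P(H | E) ≈ 0.376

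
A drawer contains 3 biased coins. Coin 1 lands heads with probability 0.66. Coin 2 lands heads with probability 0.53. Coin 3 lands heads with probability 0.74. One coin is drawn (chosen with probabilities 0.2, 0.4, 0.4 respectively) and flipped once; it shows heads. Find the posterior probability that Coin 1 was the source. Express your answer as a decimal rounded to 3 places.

Posterior probability ≈ 0.206

Tabulate prior·likelihood by source: [1] prior 0.2, lik 0.66, product 0.1320; [2] prior 0.4, lik 0.53, product 0.2120; [3] prior 0.4, lik 0.74, product 0.2960.
Normalizing constant = 0.64000; the posterior for Coin 1 is its product over the sum, 0.1320/0.64000 = 0.206.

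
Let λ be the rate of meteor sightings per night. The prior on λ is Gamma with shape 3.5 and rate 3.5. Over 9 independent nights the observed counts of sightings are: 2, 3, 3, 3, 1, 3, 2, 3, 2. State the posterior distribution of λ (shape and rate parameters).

The Poisson likelihood adds the total count to the shape and the number of exposure periods to the rate. Here ∑xᵢ = 22 and n = 9, so shape 3.5→25.5 and rate 3.5→12.5.

Posterior: Gamma(shape=25.5, rate=12.5)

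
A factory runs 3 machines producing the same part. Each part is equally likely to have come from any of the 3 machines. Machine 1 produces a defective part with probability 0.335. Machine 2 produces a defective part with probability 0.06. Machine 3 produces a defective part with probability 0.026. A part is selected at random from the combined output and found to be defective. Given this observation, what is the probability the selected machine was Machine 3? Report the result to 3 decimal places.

Tabulate prior·likelihood by source: [1] prior 0.333333, lik 0.335, product 0.1117; [2] prior 0.333333, lik 0.06, product 0.02000; [3] prior 0.333333, lik 0.026, product 0.008667.
Normalizing constant = 0.14033; the posterior for Machine 3 is its product over the sum, 0.008667/0.14033 = 0.062.

Posterior probability ≈ 0.062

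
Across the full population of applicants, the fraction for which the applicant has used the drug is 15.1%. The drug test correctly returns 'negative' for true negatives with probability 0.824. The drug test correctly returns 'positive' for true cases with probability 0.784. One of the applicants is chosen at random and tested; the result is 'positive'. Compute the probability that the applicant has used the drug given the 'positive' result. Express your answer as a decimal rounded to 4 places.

Let H be the event that the applicant has used the drug. P(H) = 0.151, so P(¬H) = 0.849. With E the 'positive' result, P(E|H) = 0.784 and P(E|¬H) = 0.176.
P(E) = 0.784·0.151 + 0.176·0.849 = 0.11838 + 0.14942 = 0.26781.
By Bayes' theorem, P(H|E) = 0.11838 / 0.26781 = 0.4420.

P(H | E) ≈ 0.4420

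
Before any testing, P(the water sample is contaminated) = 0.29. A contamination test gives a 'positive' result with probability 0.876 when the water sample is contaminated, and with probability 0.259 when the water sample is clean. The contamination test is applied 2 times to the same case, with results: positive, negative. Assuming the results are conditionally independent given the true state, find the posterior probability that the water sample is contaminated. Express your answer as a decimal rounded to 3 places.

Posterior P(H) ≈ 0.188

With H the event that the water sample is contaminated, the joint likelihood of the observed sequence is P(data|H) = 0.876·0.124 = 0.10862 and P(data|¬H) = 0.259·0.741 = 0.19192.
Bayes: P(H|data) = 0.29·0.10862 / (0.29·0.10862 + 0.71·0.19192) = 0.031501/0.16776 = 0.1878.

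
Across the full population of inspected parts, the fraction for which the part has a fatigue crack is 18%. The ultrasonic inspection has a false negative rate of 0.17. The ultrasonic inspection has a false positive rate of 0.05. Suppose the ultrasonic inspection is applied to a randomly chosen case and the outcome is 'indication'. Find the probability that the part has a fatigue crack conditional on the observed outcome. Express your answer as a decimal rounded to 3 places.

Write H for 'the part has a fatigue crack'. Prior odds H:¬H = 0.18/0.82 = 0.21951. For the 'indication' outcome, the likelihood ratio is 0.83/0.05 = 16.600.
Posterior odds = 0.21951 × 16.600 = 3.6439, so P(H|E) = 3.6439/(1+3.6439) = 0.785.

P(H | E) ≈ 0.785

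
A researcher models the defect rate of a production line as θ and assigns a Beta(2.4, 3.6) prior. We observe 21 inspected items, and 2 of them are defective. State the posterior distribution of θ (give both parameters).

The binomial likelihood is conjugate to the Beta prior: with 2 successes and 19 failures, the posterior is Beta(2.4+2, 3.6+19) = Beta(4.4, 22.6).

Posterior: Beta(4.4, 22.6)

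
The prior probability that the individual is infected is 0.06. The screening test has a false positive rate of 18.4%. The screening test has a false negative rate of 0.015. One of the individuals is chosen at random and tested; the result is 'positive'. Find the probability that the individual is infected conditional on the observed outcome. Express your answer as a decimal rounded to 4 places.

P(H | E) ≈ 0.2547

Write H for 'the individual is infected'. Prior odds H:¬H = 0.06/0.94 = 0.063830. For the 'positive' outcome, the likelihood ratio is 0.985/0.184 = 5.3533.
Posterior odds = 0.063830 × 5.3533 = 0.34170, so P(H|E) = 0.34170/(1+0.34170) = 0.2547.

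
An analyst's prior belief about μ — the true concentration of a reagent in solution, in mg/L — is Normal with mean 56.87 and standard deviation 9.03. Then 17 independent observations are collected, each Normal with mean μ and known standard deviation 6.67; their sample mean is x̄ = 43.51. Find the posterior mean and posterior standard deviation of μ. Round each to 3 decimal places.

Posterior mean ≈ 43.925; posterior SD ≈ 1.592

Prior precision 1/τ₀² = 1/9.03² = 0.0122638; data precision n/σ² = 17/6.67² = 0.382118.
Posterior precision = 0.0122638 + 0.382118 = 0.394382, giving posterior SD = 1/√0.394382 = 1.592.
Posterior mean = (0.0122638·56.87 + 0.382118·43.51) / 0.394382 = 43.925.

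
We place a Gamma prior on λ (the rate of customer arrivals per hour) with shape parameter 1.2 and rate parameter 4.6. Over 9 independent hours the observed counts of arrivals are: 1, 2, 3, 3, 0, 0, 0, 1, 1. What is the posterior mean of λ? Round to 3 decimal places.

Posterior mean ≈ 0.897

The Poisson likelihood adds the total count to the shape and the number of exposure periods to the rate. Here ∑xᵢ = 11 and n = 9, so shape 1.2→12.2 and rate 4.6→13.6.
Posterior mean = shape/rate = 12.2/13.6 = 0.897.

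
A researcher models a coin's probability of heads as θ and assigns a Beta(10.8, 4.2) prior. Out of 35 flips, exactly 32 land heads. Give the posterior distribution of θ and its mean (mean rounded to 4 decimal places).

Observing 32 successes and 3 failures updates Beta(10.8, 4.2) by adding the success and failure counts to the two shape parameters: α = 10.8+32 = 42.8, β = 4.2+3 = 7.2.
Posterior mean = α/(α+β) = 42.8/50 = 0.8560.

Posterior: Beta(42.8, 7.2); mean ≈ 0.8560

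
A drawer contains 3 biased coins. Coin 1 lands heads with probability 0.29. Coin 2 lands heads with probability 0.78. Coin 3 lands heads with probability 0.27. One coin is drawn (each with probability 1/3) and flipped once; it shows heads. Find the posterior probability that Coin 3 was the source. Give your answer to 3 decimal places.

P(heads|C1) = 0.29; P(heads|C2) = 0.78; P(heads|C3) = 0.27.
Prior × likelihood for each source: 0.333333·0.29=0.09667, 0.333333·0.78=0.2600, 0.333333·0.27=0.09000. Summing gives P(heads) = 0.44667.
P(Coin 3 | heads) = 0.09000 / 0.44667 = 0.201.

Posterior probability ≈ 0.201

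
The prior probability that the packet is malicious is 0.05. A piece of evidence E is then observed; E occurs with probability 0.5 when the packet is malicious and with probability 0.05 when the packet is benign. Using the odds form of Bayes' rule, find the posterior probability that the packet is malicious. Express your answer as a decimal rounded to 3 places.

Posterior probability ≈ 0.345

Prior odds = 0.05/(1−0.05) = 0.052632.
Likelihood ratio for E = 0.5/0.05 = 10.000.
Posterior odds = prior odds × LR = 0.52632.
Posterior probability = odds/(1+odds) = 0.52632/1.5263 = 0.345.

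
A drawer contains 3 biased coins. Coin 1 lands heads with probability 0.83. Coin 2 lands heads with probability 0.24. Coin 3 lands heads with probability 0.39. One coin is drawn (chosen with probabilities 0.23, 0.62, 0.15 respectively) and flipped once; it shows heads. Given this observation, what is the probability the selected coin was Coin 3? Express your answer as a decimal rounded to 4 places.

Posterior probability ≈ 0.1469

Tabulate prior·likelihood by source: [1] prior 0.23, lik 0.83, product 0.1909; [2] prior 0.62, lik 0.24, product 0.1488; [3] prior 0.15, lik 0.39, product 0.05850.
Normalizing constant = 0.39820; the posterior for Coin 3 is its product over the sum, 0.05850/0.39820 = 0.1469.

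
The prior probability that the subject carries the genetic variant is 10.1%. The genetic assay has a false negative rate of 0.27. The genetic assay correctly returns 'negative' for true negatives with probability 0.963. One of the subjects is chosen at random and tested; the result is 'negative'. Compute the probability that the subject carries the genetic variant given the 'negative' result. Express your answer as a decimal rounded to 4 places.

P(H | E) ≈ 0.0305

Let H be the event that the subject carries the genetic variant. P(H) = 0.101, so P(¬H) = 0.899. With E the 'negative' result, P(E|H) = 0.27 and P(E|¬H) = 0.963.
P(E) = 0.27·0.101 + 0.963·0.899 = 0.027270 + 0.86574 = 0.89301.
By Bayes' theorem, P(H|E) = 0.027270 / 0.89301 = 0.0305.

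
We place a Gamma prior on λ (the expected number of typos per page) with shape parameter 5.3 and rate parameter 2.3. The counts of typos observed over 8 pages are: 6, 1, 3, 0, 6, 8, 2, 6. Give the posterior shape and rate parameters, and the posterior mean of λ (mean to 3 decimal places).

Total count ∑xᵢ = 32 over n = 8 pages.
Gamma is conjugate to the Poisson likelihood: posterior is Gamma(shape = 5.3+32 = 37.3, rate = 2.3+8 = 10.3).
Posterior mean = shape/rate = 37.3/10.3 = 3.621.

Posterior: Gamma(shape=37.3, rate=10.3); mean ≈ 3.621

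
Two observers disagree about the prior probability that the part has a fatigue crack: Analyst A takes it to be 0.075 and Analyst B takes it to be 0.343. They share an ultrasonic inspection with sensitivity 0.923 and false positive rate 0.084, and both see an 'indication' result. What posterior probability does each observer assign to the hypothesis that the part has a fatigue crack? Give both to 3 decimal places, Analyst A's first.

Analyst A: 0.471; Analyst B: 0.852

P('+'|H) = 0.923, P('+'|¬H) = 0.084.
Analyst A: numerator 0.923·0.075 = 0.069225; evidence = 0.069225+0.084·0.925 = 0.14693; posterior = 0.471.
Analyst B: numerator 0.923·0.343 = 0.31659; evidence = 0.31659+0.084·0.657 = 0.37178; posterior = 0.852.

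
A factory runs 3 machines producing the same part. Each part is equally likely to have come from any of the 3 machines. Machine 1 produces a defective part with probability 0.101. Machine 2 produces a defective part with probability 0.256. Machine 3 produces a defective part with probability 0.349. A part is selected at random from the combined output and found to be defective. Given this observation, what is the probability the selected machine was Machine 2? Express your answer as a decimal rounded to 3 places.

P(defective|M1) = 0.101; P(defective|M2) = 0.256; P(defective|M3) = 0.349.
Prior × likelihood for each source: 0.333333·0.101=0.03367, 0.333333·0.256=0.08533, 0.333333·0.349=0.1163. Summing gives P(defective) = 0.23533.
P(Machine 2 | defective) = 0.08533 / 0.23533 = 0.363.

Posterior probability ≈ 0.363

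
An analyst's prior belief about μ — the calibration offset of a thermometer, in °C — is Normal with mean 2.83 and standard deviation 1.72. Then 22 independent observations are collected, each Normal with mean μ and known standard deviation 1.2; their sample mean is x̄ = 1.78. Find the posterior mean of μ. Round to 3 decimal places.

Posterior mean ≈ 1.803

With known σ, the Normal prior is conjugate. Weight on the data is w = (n/σ²)/(n/σ² + 1/τ₀²) = 15.2778/(15.2778+0.338021) = 0.97835.
Posterior mean = w·x̄ + (1−w)·μ₀ = 0.97835·1.78 + 0.021646·2.83 = 1.803.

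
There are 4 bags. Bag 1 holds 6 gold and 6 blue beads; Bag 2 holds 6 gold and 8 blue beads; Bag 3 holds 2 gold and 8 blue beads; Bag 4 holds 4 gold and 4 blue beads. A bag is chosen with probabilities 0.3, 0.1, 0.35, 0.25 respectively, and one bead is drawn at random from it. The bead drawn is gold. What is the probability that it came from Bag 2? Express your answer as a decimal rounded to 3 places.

Tabulate prior·likelihood by source: [1] prior 0.3, lik 0.5, product 0.1500; [2] prior 0.1, lik 0.4286, product 0.04286; [3] prior 0.35, lik 0.2, product 0.07000; [4] prior 0.25, lik 0.5, product 0.1250.
Normalizing constant = 0.38786; the posterior for Bag 2 is its product over the sum, 0.04286/0.38786 = 0.110.

Posterior probability ≈ 0.110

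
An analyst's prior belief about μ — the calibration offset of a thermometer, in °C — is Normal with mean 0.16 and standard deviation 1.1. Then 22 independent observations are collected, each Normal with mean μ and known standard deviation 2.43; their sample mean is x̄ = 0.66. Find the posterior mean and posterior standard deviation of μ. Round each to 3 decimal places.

Posterior mean ≈ 0.569; posterior SD ≈ 0.469

With known σ, the Normal prior is conjugate. Weight on the data is w = (n/σ²)/(n/σ² + 1/τ₀²) = 3.72572/(3.72572+0.826446) = 0.81845.
Posterior mean = w·x̄ + (1−w)·μ₀ = 0.81845·0.66 + 0.18155·0.16 = 0.569. Posterior variance = 1/(3.72572+0.826446) = 0.219676, so SD = 0.469.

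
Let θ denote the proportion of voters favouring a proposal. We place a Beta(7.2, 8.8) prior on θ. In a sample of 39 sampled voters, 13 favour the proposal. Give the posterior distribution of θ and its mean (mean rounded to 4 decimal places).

Posterior: Beta(20.2, 34.8); mean ≈ 0.3673

The binomial likelihood is conjugate to the Beta prior: with 13 successes and 26 failures, the posterior is Beta(7.2+13, 8.8+26) = Beta(20.2, 34.8).
Posterior mean = α/(α+β) = 20.2/55 = 0.3673.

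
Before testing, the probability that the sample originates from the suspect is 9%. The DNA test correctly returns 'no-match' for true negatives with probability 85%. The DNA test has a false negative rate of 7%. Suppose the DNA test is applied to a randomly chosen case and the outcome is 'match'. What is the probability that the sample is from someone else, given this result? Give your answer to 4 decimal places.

P(¬H | E) ≈ 0.6199

Write H for 'the sample originates from the suspect'. Prior odds H:¬H = 0.09/0.91 = 0.098901. For the 'match' outcome, the likelihood ratio is 0.93/0.15 = 6.2000.
Posterior odds = 0.098901 × 6.2000 = 0.61319, so P(H|E) = 0.61319/(1+0.61319) = 0.3801. Then P(¬H|E) = 1 − 0.3801 = 0.6199.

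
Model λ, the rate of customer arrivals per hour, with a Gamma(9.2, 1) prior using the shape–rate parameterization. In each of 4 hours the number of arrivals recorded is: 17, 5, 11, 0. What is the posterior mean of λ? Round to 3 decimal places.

Posterior mean ≈ 8.440

The Poisson likelihood adds the total count to the shape and the number of exposure periods to the rate. Here ∑xᵢ = 33 and n = 4, so shape 9.2→42.2 and rate 1→5.
E[λ | data] = 42.2/5 = 8.440.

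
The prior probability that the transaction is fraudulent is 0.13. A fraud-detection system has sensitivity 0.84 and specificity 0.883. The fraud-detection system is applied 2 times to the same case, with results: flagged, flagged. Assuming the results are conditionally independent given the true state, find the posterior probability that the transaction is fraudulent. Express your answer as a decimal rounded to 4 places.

Let H be the event that the transaction is fraudulent; start with P(H) = 0.13. P('flagged'|H) = 0.84, P('flagged'|¬H) = 0.117.
Update on result 1 ('flagged'): P(H) ← 0.84·0.1300 / (0.84·0.1300 + 0.117·0.8700) = 0.10920/0.21099 = 0.5176.
Update on result 2 ('flagged'): P(H) ← 0.84·0.5176 / (0.84·0.5176 + 0.117·0.4824) = 0.43475/0.49120 = 0.8851.

Posterior P(H) ≈ 0.8851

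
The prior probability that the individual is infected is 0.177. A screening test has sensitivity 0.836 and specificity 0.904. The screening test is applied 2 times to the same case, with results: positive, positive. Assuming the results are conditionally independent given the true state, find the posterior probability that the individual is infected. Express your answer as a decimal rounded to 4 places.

Let H be the event that the individual is infected; start with P(H) = 0.177. P('positive'|H) = 0.836, P('positive'|¬H) = 0.096.
Update on result 1 ('positive'): P(H) ← 0.836·0.1770 / (0.836·0.1770 + 0.096·0.8230) = 0.14797/0.22698 = 0.6519.
Update on result 2 ('positive'): P(H) ← 0.836·0.6519 / (0.836·0.6519 + 0.096·0.3481) = 0.54500/0.57842 = 0.9422.

Posterior P(H) ≈ 0.9422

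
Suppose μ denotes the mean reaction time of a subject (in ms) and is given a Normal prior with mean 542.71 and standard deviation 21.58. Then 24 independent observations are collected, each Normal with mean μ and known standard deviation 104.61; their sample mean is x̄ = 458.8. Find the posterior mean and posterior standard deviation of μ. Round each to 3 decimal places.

Posterior mean ≈ 500.312; posterior SD ≈ 15.179

Prior precision 1/τ₀² = 1/21.58² = 0.00214732; data precision n/σ² = 24/104.61² = 0.00219313.
Posterior precision = 0.00214732 + 0.00219313 = 0.00434045, giving posterior SD = 1/√0.00434045 = 15.179.
Posterior mean = (0.00214732·542.71 + 0.00219313·458.8) / 0.00434045 = 500.312.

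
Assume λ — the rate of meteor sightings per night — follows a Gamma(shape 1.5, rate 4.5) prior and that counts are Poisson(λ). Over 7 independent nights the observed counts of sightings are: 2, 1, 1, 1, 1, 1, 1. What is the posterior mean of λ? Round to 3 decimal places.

The Poisson likelihood adds the total count to the shape and the number of exposure periods to the rate. Here ∑xᵢ = 8 and n = 7, so shape 1.5→9.5 and rate 4.5→11.5.
Posterior mean = shape/rate = 9.5/11.5 = 0.826.

Posterior mean ≈ 0.826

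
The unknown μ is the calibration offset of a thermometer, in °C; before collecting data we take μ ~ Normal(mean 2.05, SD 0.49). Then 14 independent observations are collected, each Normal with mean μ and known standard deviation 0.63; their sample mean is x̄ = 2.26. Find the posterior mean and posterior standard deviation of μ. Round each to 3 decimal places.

With known σ, the Normal prior is conjugate. Weight on the data is w = (n/σ²)/(n/σ² + 1/τ₀²) = 35.2734/(35.2734+4.16493) = 0.89439.
Posterior mean = w·x̄ + (1−w)·μ₀ = 0.89439·2.26 + 0.10561·2.05 = 2.238. Posterior variance = 1/(35.2734+4.16493) = 0.0253561, so SD = 0.159.

Posterior mean ≈ 2.238; posterior SD ≈ 0.159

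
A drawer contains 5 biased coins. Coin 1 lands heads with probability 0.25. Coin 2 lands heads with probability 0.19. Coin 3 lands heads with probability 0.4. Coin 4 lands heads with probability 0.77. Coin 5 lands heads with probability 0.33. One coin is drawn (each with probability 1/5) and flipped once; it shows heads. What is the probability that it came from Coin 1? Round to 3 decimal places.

Posterior probability ≈ 0.129

P(heads|C1) = 0.25; P(heads|C2) = 0.19; P(heads|C3) = 0.4; P(heads|C4) = 0.77; P(heads|C5) = 0.33.
Prior × likelihood for each source: 0.2·0.25=0.05000, 0.2·0.19=0.03800, 0.2·0.4=0.08000, 0.2·0.77=0.1540, 0.2·0.33=0.06600. Summing gives P(heads) = 0.38800.
P(Coin 1 | heads) = 0.05000 / 0.38800 = 0.129.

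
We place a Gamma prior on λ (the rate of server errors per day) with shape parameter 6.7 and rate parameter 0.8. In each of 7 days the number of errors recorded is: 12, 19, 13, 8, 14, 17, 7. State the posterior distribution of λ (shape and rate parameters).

Posterior: Gamma(shape=96.7, rate=7.8)

The Poisson likelihood adds the total count to the shape and the number of exposure periods to the rate. Here ∑xᵢ = 90 and n = 7, so shape 6.7→96.7 and rate 0.8→7.8.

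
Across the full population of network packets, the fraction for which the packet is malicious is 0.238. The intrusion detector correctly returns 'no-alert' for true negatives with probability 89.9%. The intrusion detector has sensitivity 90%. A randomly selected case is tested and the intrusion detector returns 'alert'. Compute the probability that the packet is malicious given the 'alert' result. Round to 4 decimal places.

P(H | E) ≈ 0.7357

Write H for 'the packet is malicious'. Prior odds H:¬H = 0.238/0.762 = 0.31234. For the 'alert' outcome, the likelihood ratio is 0.9/0.101 = 8.9109.
Posterior odds = 0.31234 × 8.9109 = 2.7832, so P(H|E) = 2.7832/(1+2.7832) = 0.7357.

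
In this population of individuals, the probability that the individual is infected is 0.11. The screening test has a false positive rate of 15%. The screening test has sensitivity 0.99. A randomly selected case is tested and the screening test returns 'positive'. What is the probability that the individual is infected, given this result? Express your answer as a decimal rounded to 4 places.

Let H be the event that the individual is infected. P(H) = 0.11, so P(¬H) = 0.89. With E the 'positive' result, P(E|H) = 0.99 and P(E|¬H) = 0.15.
P(E) = 0.99·0.11 + 0.15·0.89 = 0.10890 + 0.13350 = 0.24240.
By Bayes' theorem, P(H|E) = 0.10890 / 0.24240 = 0.4493.

P(H | E) ≈ 0.4493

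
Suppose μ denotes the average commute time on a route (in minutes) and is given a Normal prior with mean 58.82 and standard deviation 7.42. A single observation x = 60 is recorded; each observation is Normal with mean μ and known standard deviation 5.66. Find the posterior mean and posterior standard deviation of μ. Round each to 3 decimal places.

Prior precision 1/τ₀² = 1/7.42² = 0.0181632; data precision n/σ² = 1/5.66² = 0.0312153.
Posterior precision = 0.0181632 + 0.0312153 = 0.0493785, giving posterior SD = 1/√0.0493785 = 4.500.
Posterior mean = (0.0181632·58.82 + 0.0312153·60) / 0.0493785 = 59.566.

Posterior mean ≈ 59.566; posterior SD ≈ 4.500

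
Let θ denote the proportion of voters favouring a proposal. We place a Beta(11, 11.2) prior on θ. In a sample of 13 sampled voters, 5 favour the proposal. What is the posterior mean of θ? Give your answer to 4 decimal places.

Observing 5 successes and 8 failures updates Beta(11, 11.2) by adding the success and failure counts to the two shape parameters: α = 11+5 = 16, β = 11.2+8 = 19.2.
Posterior mean = α/(α+β) = 16/35.2 = 0.4545.

Posterior mean ≈ 0.4545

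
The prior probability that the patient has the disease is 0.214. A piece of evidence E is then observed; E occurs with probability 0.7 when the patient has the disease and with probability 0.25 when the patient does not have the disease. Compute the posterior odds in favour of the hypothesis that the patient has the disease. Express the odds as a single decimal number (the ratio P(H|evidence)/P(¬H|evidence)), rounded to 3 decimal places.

Prior odds = 0.214/(1−0.214) = 0.27226.
Likelihood ratio for E = 0.7/0.25 = 2.8000.
Posterior odds = prior odds × LR = 0.76234.

Posterior odds ≈ 0.762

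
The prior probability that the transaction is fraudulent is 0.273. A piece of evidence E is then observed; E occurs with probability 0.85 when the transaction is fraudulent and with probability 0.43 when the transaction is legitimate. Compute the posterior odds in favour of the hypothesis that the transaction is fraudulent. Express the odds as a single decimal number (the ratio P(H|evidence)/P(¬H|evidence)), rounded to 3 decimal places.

Prior odds = 0.273/(1−0.273) = 0.37552.
Likelihood ratio for E = 0.85/0.43 = 1.9767.
Posterior odds = prior odds × LR = 0.74230.

Posterior odds ≈ 0.742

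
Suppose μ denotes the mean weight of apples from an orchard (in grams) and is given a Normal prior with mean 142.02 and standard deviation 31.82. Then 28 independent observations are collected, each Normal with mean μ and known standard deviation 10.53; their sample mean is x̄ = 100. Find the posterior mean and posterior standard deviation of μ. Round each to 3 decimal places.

Posterior mean ≈ 100.164; posterior SD ≈ 1.986

With known σ, the Normal prior is conjugate. Weight on the data is w = (n/σ²)/(n/σ² + 1/τ₀²) = 0.252523/(0.252523+0.00098764) = 0.99610.
Posterior mean = w·x̄ + (1−w)·μ₀ = 0.99610·100 + 0.0038959·142.02 = 100.164. Posterior variance = 1/(0.252523+0.00098764) = 3.94460, so SD = 1.986.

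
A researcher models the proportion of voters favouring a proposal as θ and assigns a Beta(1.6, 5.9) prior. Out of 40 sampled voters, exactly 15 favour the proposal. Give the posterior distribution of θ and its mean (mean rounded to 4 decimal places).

The binomial likelihood is conjugate to the Beta prior: with 15 successes and 25 failures, the posterior is Beta(1.6+15, 5.9+25) = Beta(16.6, 30.9).
Posterior mean = α/(α+β) = 16.6/47.5 = 0.3495.

Posterior: Beta(16.6, 30.9); mean ≈ 0.3495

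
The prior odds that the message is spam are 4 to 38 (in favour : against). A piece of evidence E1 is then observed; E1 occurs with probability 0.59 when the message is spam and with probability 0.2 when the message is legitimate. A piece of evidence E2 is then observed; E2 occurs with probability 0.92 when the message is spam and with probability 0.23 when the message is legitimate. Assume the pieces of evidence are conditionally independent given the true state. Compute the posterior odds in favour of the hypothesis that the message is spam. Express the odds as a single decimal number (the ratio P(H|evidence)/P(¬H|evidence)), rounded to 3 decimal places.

Posterior odds ≈ 1.242

Prior odds = 4/38 = 0.10526.
Likelihood ratio for E1 = 0.59/0.2 = 2.9500.
Likelihood ratio for E2 = 0.92/0.23 = 4.0000.
Posterior odds = prior odds × LR₁ × LR₂ = 1.2421.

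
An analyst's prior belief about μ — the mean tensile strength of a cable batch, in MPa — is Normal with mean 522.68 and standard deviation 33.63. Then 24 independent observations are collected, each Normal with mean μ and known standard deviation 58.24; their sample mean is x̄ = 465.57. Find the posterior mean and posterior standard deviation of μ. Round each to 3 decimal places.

With known σ, the Normal prior is conjugate. Weight on the data is w = (n/σ²)/(n/σ² + 1/τ₀²) = 0.00707569/(0.00707569+0.00088419) = 0.88892.
Posterior mean = w·x̄ + (1−w)·μ₀ = 0.88892·465.57 + 0.11108·522.68 = 471.914. Posterior variance = 1/(0.00707569+0.00088419) = 125.630, so SD = 11.208.

Posterior mean ≈ 471.914; posterior SD ≈ 11.208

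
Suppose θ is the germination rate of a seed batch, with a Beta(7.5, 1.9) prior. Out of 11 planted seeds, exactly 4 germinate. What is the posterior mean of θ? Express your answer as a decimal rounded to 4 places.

Posterior mean ≈ 0.5637

Observing 4 successes and 7 failures updates Beta(7.5, 1.9) by adding the success and failure counts to the two shape parameters: α = 7.5+4 = 11.5, β = 1.9+7 = 8.9.
Posterior mean = α/(α+β) = 11.5/20.4 = 0.5637.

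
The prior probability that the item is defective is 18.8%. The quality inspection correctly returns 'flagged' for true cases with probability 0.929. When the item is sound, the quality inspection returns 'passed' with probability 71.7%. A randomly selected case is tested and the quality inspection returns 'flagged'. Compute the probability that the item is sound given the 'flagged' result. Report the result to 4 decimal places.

Let H be the event that the item is defective. P(H) = 0.188, so P(¬H) = 0.812. With E the 'flagged' result, P(E|H) = 0.929 and P(E|¬H) = 0.283.
P(E) = 0.929·0.188 + 0.283·0.812 = 0.17465 + 0.22980 = 0.40445.
By Bayes' theorem, P(H|E) = 0.17465 / 0.40445 = 0.4318. Hence P(¬H|E) = 1 − 0.4318 = 0.5682.

P(¬H | E) ≈ 0.5682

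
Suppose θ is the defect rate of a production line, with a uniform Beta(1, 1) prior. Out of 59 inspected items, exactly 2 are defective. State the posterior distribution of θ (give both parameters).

Observing 2 successes and 57 failures updates Beta(1, 1) by adding the success and failure counts to the two shape parameters: α = 1+2 = 3, β = 1+57 = 58.

Posterior: Beta(3, 58)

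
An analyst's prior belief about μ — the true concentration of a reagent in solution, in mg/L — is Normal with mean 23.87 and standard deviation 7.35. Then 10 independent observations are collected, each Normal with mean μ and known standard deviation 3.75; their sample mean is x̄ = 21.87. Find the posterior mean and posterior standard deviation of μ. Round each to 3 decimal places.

Posterior mean ≈ 21.921; posterior SD ≈ 1.171

With known σ, the Normal prior is conjugate. Weight on the data is w = (n/σ²)/(n/σ² + 1/τ₀²) = 0.711111/(0.711111+0.0185108) = 0.97463.
Posterior mean = w·x̄ + (1−w)·μ₀ = 0.97463·21.87 + 0.025370·23.87 = 21.921. Posterior variance = 1/(0.711111+0.0185108) = 1.37057, so SD = 1.171.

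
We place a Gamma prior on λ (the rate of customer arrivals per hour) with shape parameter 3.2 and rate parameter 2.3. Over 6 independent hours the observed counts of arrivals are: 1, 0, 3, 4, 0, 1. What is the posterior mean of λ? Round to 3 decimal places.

The Poisson likelihood adds the total count to the shape and the number of exposure periods to the rate. Here ∑xᵢ = 9 and n = 6, so shape 3.2→12.2 and rate 2.3→8.3.
Posterior mean = shape/rate = 12.2/8.3 = 1.470.

Posterior mean ≈ 1.470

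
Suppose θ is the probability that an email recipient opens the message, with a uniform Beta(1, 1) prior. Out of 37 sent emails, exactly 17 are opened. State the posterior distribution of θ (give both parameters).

Posterior: Beta(18, 21)

The binomial likelihood is conjugate to the Beta prior: with 17 successes and 20 failures, the posterior is Beta(1+17, 1+20) = Beta(18, 21).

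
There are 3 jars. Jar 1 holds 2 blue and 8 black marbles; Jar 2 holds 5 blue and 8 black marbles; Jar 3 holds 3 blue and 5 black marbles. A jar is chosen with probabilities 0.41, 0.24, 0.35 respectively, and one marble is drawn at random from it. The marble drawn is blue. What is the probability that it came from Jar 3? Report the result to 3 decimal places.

Posterior probability ≈ 0.430

P(blue|Jar 1) = 0.2; P(blue|Jar 2) = 0.3846; P(blue|Jar 3) = 0.375.
Prior × likelihood for each source: 0.41·0.2=0.08200, 0.24·0.3846=0.09231, 0.35·0.375=0.1312. Summing gives P(blue) = 0.30556.
P(Jar 3 | blue) = 0.1312 / 0.30556 = 0.430.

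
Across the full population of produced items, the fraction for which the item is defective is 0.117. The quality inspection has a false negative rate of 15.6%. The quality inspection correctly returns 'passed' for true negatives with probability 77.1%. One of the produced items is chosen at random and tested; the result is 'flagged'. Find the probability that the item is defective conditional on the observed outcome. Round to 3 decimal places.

P(H | E) ≈ 0.328

Let H be the event that the item is defective. P(H) = 0.117, so P(¬H) = 0.883. With E the 'flagged' result, P(E|H) = 0.844 and P(E|¬H) = 0.229.
P(E) = 0.844·0.117 + 0.229·0.883 = 0.098748 + 0.20221 = 0.30095.
By Bayes' theorem, P(H|E) = 0.098748 / 0.30095 = 0.328.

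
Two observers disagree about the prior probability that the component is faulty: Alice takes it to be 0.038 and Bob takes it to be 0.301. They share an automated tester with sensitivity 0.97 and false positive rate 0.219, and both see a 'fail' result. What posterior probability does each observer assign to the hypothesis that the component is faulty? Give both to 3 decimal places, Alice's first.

Alice: 0.149; Bob: 0.656

P('+'|H) = 0.97, P('+'|¬H) = 0.219.
Alice: numerator 0.97·0.038 = 0.036860; evidence = 0.036860+0.219·0.962 = 0.24754; posterior = 0.149.
Bob: numerator 0.97·0.301 = 0.29197; evidence = 0.29197+0.219·0.699 = 0.44505; posterior = 0.656.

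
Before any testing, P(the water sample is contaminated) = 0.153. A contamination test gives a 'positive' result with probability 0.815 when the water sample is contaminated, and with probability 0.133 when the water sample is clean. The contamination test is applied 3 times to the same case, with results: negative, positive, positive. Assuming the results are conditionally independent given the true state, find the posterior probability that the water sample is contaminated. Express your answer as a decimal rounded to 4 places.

With H the event that the water sample is contaminated, the joint likelihood of the observed sequence is P(data|H) = 0.185·0.815·0.815 = 0.12288 and P(data|¬H) = 0.867·0.133·0.133 = 0.015336.
Bayes: P(H|data) = 0.153·0.12288 / (0.153·0.12288 + 0.847·0.015336) = 0.018801/0.031791 = 0.5914.

Posterior P(H) ≈ 0.5914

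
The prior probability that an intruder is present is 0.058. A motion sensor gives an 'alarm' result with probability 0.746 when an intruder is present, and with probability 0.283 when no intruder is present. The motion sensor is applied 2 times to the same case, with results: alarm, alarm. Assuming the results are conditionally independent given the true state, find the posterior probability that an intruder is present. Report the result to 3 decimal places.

Posterior P(H) ≈ 0.300

Let H be the event that an intruder is present; start with P(H) = 0.058. P('alarm'|H) = 0.746, P('alarm'|¬H) = 0.283.
Update on result 1 ('alarm'): P(H) ← 0.746·0.0580 / (0.746·0.0580 + 0.283·0.9420) = 0.043268/0.30985 = 0.1396.
Update on result 2 ('alarm'): P(H) ← 0.746·0.1396 / (0.746·0.1396 + 0.283·0.8604) = 0.10417/0.34765 = 0.2996.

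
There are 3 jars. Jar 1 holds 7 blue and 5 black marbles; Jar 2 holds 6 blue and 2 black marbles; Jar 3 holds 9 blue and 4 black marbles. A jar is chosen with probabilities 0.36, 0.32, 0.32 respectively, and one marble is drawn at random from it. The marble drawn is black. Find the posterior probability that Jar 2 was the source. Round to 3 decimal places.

P(black|Jar 1) = 0.4167; P(black|Jar 2) = 0.25; P(black|Jar 3) = 0.3077.
Prior × likelihood for each source: 0.36·0.4167=0.1500, 0.32·0.25=0.08000, 0.32·0.3077=0.09846. Summing gives P(black) = 0.32846.
P(Jar 2 | black) = 0.08000 / 0.32846 = 0.244.

Posterior probability ≈ 0.244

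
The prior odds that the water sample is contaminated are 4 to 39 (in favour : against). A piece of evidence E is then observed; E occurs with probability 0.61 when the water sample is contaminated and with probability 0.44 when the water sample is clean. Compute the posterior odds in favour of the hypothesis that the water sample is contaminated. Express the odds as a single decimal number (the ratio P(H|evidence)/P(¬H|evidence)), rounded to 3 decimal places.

Prior odds = 4/39 = 0.10256. In log-odds, ln(0.10256) = -2.2773.
Add log likelihood ratio: ln(1.3864) = 0.32668.
Posterior log-odds = -1.9506, so posterior odds = exp(-1.9506) = 0.14219.

Posterior odds ≈ 0.142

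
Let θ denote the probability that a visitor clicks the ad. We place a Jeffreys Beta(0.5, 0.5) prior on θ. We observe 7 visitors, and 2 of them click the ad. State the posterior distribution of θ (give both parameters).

The binomial likelihood is conjugate to the Beta prior: with 2 successes and 5 failures, the posterior is Beta(0.5+2, 0.5+5) = Beta(2.5, 5.5).

Posterior: Beta(2.5, 5.5)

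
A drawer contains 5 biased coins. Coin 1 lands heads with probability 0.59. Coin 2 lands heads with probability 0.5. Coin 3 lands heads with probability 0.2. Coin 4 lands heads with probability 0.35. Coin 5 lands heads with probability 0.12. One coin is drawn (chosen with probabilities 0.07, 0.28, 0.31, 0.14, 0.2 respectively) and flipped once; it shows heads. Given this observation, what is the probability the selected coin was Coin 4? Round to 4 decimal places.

Posterior probability ≈ 0.1549

Tabulate prior·likelihood by source: [1] prior 0.07, lik 0.59, product 0.04130; [2] prior 0.28, lik 0.5, product 0.1400; [3] prior 0.31, lik 0.2, product 0.06200; [4] prior 0.14, lik 0.35, product 0.04900; [5] prior 0.2, lik 0.12, product 0.02400.
Normalizing constant = 0.31630; the posterior for Coin 4 is its product over the sum, 0.04900/0.31630 = 0.1549.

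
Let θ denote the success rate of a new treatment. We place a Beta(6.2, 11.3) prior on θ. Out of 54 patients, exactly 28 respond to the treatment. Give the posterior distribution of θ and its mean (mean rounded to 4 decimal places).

Posterior: Beta(34.2, 37.3); mean ≈ 0.4783

The binomial likelihood is conjugate to the Beta prior: with 28 successes and 26 failures, the posterior is Beta(6.2+28, 11.3+26) = Beta(34.2, 37.3).
E[θ | data] = 34.2/(34.2+37.3) = 0.4783.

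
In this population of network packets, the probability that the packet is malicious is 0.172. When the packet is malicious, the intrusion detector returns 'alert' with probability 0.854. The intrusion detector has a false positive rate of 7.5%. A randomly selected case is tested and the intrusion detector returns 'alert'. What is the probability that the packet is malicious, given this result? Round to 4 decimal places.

Let H be the event that the packet is malicious. P(H) = 0.172, so P(¬H) = 0.828. With E the 'alert' result, P(E|H) = 0.854 and P(E|¬H) = 0.075.
P(E) = 0.854·0.172 + 0.075·0.828 = 0.14689 + 0.062100 = 0.20899.
By Bayes' theorem, P(H|E) = 0.14689 / 0.20899 = 0.7029.

P(H | E) ≈ 0.7029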